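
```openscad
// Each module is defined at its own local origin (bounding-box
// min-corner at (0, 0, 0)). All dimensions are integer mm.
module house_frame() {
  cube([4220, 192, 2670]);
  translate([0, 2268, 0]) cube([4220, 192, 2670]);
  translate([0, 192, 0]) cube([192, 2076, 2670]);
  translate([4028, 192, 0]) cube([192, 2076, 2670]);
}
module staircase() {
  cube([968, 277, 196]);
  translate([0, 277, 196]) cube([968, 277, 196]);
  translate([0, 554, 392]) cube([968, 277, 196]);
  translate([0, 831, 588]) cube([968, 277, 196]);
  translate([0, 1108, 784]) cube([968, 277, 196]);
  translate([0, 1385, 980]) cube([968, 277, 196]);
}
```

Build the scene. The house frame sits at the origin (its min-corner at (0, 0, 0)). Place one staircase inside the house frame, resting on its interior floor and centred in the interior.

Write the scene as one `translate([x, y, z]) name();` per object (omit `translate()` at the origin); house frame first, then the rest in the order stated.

house_frame();
translate([1626, 399, 0]) staircase();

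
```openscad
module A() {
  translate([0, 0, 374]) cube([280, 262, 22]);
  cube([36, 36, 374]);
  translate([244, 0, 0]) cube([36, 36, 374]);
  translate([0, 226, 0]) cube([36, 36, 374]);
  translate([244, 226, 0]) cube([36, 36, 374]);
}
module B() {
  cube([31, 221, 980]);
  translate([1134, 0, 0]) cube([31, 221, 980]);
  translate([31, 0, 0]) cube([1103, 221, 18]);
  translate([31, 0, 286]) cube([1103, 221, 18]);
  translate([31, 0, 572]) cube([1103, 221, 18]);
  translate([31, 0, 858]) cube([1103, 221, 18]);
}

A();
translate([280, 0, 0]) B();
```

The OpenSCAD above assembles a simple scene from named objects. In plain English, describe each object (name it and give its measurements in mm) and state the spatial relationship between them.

A is a simple wooden stool: a rectangular seat 280 mm (x) by 262 mm (y), 22 mm thick, top face at z = 396 mm, on four square legs, each 36×36 mm in cross-section. The legs rest on z = 0, each flush with a corner of the seat.

B is an open bookshelf. Two side panels, each 31 mm thick, 221 mm deep and 980 mm tall, stand 1165 mm apart (outside-to-outside). Between them sit 4 shelves, each 18 mm thick and 221 mm deep, spanning the full gap between the sides. The bottom shelf rests on the floor (its underside at z = 0) and the clear gap between one shelf's top and the next shelf's underside is 268 mm.

The bookshelf is against the stool's +x side, with their −y faces flush.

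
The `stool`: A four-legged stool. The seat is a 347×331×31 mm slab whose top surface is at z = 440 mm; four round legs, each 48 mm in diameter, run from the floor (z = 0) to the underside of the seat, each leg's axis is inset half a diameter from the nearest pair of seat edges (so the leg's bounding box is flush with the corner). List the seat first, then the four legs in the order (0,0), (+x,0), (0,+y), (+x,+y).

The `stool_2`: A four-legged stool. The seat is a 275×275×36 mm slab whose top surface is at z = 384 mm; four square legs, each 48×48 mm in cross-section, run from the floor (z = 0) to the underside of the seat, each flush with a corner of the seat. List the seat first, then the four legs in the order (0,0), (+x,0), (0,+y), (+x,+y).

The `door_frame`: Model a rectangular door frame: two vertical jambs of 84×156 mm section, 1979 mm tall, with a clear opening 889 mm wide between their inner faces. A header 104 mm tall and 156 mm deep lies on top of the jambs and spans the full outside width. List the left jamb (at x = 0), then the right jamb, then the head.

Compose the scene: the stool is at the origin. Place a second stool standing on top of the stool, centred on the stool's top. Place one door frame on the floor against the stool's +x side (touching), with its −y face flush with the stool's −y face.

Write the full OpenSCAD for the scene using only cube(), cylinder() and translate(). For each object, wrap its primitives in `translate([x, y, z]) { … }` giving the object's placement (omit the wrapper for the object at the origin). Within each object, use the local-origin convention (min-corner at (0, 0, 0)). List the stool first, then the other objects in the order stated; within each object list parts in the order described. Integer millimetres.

translate([0, 0, 409]) cube([347, 331, 31]);
translate([24, 24, 0]) cylinder(h = 409, r = 24);
translate([323, 24, 0]) cylinder(h = 409, r = 24);
translate([24, 307, 0]) cylinder(h = 409, r = 24);
translate([323, 307, 0]) cylinder(h = 409, r = 24);
translate([36, 28, 440]) {
  translate([0, 0, 348]) cube([275, 275, 36]);
  cube([48, 48, 348]);
  translate([227, 0, 0]) cube([48, 48, 348]);
  translate([0, 227, 0]) cube([48, 48, 348]);
  translate([227, 227, 0]) cube([48, 48, 348]);
}
translate([347, 0, 0]) {
  cube([84, 156, 1979]);
  translate([973, 0, 0]) cube([84, 156, 1979]);
  translate([0, 0, 1979]) cube([1057, 156, 104]);
}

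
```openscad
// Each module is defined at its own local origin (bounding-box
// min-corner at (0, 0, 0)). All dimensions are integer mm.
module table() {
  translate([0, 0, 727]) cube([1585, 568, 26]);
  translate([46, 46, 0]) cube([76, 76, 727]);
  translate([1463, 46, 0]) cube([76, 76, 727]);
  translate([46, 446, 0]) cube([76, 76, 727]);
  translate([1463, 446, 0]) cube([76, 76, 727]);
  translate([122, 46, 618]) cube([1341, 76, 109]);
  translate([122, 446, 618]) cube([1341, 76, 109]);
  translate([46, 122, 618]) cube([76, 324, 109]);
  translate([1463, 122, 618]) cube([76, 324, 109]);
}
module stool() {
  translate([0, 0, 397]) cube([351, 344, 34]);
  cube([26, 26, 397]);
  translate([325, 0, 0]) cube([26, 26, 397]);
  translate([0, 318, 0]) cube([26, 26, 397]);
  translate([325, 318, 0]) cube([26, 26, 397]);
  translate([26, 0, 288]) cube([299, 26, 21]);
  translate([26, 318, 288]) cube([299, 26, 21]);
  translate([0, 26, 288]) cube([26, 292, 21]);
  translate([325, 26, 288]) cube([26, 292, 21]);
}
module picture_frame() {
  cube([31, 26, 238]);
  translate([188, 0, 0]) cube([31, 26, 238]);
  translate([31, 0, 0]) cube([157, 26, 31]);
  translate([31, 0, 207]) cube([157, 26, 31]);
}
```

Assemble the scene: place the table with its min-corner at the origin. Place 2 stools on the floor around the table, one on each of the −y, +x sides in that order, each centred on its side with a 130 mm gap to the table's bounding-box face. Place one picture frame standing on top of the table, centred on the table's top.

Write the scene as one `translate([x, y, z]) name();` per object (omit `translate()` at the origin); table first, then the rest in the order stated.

table();
translate([617, -474, 0]) stool();
translate([1715, 112, 0]) stool();
translate([683, 271, 753]) picture_frame();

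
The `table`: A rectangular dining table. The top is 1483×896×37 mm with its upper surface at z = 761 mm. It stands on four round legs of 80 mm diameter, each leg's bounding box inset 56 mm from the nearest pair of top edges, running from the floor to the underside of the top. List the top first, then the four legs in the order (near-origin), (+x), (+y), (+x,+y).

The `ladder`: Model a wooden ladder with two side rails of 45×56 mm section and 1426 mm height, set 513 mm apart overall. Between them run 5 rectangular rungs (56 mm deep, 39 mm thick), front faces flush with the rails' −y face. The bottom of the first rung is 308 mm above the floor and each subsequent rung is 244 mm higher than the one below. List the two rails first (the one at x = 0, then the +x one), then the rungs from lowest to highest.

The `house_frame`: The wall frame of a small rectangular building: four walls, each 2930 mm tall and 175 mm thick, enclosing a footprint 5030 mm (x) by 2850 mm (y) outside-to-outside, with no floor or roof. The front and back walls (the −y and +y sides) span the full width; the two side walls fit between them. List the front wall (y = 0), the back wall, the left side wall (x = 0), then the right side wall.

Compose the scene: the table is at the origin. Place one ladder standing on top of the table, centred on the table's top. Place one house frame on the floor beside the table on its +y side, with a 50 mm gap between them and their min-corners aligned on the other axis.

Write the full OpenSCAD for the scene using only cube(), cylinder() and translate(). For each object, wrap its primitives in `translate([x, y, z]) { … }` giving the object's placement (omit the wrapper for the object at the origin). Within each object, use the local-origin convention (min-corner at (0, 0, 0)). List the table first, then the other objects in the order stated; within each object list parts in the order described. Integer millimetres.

translate([0, 0, 724]) cube([1483, 896, 37]);
translate([96, 96, 0]) cylinder(h = 724, r = 40);
translate([1387, 96, 0]) cylinder(h = 724, r = 40);
translate([96, 800, 0]) cylinder(h = 724, r = 40);
translate([1387, 800, 0]) cylinder(h = 724, r = 40);
translate([485, 420, 761]) {
  cube([45, 56, 1426]);
  translate([468, 0, 0]) cube([45, 56, 1426]);
  translate([45, 0, 308]) cube([423, 56, 39]);
  translate([45, 0, 552]) cube([423, 56, 39]);
  translate([45, 0, 796]) cube([423, 56, 39]);
  translate([45, 0, 1040]) cube([423, 56, 39]);
  translate([45, 0, 1284]) cube([423, 56, 39]);
}
translate([0, 946, 0]) {
  cube([5030, 175, 2930]);
  translate([0, 2675, 0]) cube([5030, 175, 2930]);
  translate([0, 175, 0]) cube([175, 2500, 2930]);
  translate([4855, 175, 0]) cube([175, 2500, 2930]);
}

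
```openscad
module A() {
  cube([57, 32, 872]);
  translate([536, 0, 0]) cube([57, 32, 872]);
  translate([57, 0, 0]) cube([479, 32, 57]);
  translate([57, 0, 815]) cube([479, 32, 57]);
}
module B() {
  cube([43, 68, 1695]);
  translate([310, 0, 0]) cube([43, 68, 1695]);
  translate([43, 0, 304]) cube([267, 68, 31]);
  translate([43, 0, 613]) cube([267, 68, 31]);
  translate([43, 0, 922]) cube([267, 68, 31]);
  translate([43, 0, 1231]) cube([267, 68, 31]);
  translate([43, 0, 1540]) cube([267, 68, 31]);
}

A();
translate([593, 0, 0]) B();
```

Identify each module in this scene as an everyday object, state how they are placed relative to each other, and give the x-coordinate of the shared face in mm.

The picture frame's +x face and the ladder's −x face are both at x = 593 mm.

A is a picture frame. B is a ladder. The ladder is against the picture frame's +x side, with their −y faces flush. The x-coordinate of the shared face is 593 mm.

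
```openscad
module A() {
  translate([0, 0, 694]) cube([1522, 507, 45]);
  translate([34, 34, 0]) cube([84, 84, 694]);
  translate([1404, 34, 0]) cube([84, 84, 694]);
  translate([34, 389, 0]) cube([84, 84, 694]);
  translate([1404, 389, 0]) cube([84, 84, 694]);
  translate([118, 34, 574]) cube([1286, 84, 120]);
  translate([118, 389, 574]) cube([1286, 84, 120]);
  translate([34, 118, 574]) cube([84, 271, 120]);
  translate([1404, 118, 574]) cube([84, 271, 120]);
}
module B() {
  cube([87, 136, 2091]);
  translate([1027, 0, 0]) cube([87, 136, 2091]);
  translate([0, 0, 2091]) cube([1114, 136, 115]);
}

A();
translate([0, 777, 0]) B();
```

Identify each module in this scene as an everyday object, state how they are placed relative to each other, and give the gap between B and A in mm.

The door frame's nearest face is 270 mm from the table's +y face.

A is a table. B is a door frame. The door frame is on the floor beside the table on its +y side. The gap between the door frame and the table is 270 mm.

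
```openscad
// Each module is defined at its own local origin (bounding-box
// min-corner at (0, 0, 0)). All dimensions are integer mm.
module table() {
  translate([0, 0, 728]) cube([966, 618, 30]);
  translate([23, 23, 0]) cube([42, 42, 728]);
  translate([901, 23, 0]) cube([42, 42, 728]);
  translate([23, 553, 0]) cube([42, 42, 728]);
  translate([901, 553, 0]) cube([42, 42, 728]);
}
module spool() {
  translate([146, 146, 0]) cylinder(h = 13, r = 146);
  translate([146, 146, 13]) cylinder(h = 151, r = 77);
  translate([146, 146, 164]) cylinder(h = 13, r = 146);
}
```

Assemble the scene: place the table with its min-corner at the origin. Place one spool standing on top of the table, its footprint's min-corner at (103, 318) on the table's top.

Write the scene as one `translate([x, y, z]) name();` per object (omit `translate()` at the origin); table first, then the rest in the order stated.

table();
translate([103, 318, 758]) spool();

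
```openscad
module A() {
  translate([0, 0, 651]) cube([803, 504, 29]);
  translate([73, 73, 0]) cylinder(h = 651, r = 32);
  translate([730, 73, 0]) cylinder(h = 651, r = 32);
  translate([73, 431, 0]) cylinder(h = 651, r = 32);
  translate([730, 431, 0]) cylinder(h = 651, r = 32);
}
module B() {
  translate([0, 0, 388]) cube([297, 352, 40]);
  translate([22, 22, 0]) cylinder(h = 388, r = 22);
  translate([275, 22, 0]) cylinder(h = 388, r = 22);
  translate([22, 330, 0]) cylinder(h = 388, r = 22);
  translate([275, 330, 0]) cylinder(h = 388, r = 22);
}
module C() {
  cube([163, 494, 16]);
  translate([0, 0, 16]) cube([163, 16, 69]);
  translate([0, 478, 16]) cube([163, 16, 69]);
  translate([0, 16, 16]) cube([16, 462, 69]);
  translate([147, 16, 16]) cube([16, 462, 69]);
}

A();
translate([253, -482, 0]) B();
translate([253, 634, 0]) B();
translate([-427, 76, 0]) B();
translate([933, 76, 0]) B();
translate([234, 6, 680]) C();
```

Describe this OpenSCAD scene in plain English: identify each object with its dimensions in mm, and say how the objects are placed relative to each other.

A is a table: top 803 mm (x) × 504 mm (y), 29 mm thick, upper face at z = 680 mm, on four round legs of 64 mm diameter, each leg's bounding box inset 41 mm from the nearest pair of top edges, running from z = 0 to the bottom of the top.

B is a simple wooden stool: a rectangular seat 297 mm (x) by 352 mm (y), 40 mm thick, top face at z = 428 mm, on four round legs, each 44 mm in diameter. The legs rest on z = 0, each leg's axis is inset half a diameter from the nearest pair of seat edges (so the leg's bounding box is flush with the corner).

C is an open-topped rectangular box: outside dimensions 163×494×85 mm, with a uniform wall and base thickness of 16 mm. The base is a full 163×494 slab on the floor; four walls sit on top of the base. The front and back walls (the −y and +y sides) span the full width; the two side walls fit between them.

Four stools sit around the table at the −y, +y, −x, +x sides. The open box is on top of the table.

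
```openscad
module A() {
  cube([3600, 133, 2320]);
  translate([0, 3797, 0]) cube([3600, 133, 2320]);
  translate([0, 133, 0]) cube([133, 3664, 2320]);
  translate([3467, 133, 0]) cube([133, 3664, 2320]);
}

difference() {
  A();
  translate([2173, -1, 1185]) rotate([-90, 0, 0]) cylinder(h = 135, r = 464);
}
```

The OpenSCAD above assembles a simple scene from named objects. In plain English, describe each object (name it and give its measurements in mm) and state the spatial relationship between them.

A is a box-shaped house frame (walls only): outside footprint 3600×3930 mm, wall height 2320 mm, wall thickness 133 mm. The two y-facing walls run the full x-width; the two x-facing walls fit between the inner faces of the y-facing walls.

The house frame has a circular hole of radius 464 mm through its front wall, centred at (x = 2173, z = 1185).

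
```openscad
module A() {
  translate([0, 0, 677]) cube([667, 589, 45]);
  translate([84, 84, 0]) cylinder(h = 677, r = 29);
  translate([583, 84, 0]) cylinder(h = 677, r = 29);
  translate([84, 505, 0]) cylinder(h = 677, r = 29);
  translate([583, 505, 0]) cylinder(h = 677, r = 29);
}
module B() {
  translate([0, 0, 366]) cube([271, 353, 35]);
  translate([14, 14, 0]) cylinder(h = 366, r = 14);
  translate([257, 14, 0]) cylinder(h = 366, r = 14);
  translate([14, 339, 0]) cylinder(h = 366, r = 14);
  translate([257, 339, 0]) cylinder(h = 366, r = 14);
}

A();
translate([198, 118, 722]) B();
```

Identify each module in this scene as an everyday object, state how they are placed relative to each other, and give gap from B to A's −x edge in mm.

The stool's min-x is at 198; the table's min-x is 0; gap = 198 mm.

A is a table. B is a stool. The stool is on top of the table, centred. The gap from the stool to the table's −x edge is 198 mm.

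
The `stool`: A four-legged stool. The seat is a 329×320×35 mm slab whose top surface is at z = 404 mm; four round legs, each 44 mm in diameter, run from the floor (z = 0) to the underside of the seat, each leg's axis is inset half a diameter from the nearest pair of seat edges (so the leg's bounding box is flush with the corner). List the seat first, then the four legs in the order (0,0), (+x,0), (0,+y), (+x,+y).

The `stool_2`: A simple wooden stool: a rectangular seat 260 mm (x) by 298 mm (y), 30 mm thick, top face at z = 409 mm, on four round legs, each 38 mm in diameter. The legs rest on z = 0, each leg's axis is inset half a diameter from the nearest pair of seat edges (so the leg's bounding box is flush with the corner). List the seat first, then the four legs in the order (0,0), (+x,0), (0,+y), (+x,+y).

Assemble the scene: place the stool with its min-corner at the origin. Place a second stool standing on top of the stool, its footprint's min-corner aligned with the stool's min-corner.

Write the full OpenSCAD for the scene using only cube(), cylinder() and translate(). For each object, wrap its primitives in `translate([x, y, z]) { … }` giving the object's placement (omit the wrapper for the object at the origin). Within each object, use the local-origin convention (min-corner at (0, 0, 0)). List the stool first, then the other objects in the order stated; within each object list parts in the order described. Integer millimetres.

translate([0, 0, 369]) cube([329, 320, 35]);
translate([22, 22, 0]) cylinder(h = 369, r = 22);
translate([307, 22, 0]) cylinder(h = 369, r = 22);
translate([22, 298, 0]) cylinder(h = 369, r = 22);
translate([307, 298, 0]) cylinder(h = 369, r = 22);
translate([0, 0, 404]) {
  translate([0, 0, 379]) cube([260, 298, 30]);
  translate([19, 19, 0]) cylinder(h = 379, r = 19);
  translate([241, 19, 0]) cylinder(h = 379, r = 19);
  translate([19, 279, 0]) cylinder(h = 379, r = 19);
  translate([241, 279, 0]) cylinder(h = 379, r = 19);
}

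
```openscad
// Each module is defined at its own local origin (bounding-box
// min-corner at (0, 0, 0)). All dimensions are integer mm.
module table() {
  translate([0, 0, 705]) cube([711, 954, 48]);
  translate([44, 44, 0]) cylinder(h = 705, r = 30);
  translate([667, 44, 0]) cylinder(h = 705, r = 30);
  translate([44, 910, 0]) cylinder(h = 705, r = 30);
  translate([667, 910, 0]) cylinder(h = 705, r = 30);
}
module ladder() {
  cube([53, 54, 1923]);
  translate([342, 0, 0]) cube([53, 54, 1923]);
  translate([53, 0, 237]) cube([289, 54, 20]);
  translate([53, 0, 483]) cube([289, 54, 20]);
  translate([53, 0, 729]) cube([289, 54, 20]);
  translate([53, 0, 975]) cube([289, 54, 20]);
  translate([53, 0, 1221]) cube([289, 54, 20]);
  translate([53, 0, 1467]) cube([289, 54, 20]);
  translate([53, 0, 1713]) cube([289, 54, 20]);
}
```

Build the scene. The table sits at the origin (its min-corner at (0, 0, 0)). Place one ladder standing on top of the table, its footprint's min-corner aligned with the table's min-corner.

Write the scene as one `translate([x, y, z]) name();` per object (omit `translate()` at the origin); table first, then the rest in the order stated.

table();
translate([0, 0, 753]) ladder();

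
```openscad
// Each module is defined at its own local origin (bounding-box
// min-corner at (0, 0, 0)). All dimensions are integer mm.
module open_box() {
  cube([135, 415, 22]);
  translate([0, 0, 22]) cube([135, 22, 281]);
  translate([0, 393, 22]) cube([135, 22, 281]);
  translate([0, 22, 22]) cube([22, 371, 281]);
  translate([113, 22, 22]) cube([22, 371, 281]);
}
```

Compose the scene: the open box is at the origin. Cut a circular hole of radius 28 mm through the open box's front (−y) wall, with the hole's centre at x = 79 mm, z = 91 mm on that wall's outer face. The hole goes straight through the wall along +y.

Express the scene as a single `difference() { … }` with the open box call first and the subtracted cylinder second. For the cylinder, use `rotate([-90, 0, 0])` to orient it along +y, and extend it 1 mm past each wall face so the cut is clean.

difference() {
  open_box();
  translate([79, -1, 91]) rotate([-90, 0, 0]) cylinder(h = 24, r = 28);
}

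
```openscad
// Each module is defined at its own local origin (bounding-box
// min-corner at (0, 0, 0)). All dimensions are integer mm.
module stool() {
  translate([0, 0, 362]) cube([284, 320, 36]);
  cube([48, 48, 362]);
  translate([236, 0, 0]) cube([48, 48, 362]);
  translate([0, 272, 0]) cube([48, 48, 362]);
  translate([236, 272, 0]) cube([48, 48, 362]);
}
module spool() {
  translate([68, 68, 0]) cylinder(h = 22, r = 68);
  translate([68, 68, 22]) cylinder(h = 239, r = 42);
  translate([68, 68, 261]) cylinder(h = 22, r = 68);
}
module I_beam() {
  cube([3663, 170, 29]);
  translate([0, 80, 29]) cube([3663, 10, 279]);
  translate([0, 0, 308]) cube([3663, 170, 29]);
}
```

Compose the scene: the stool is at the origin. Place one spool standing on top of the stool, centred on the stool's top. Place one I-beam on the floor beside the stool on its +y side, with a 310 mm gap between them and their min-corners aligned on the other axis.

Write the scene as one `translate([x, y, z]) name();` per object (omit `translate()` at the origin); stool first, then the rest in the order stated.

stool();
translate([74, 92, 398]) spool();
translate([0, 630, 0]) I_beam();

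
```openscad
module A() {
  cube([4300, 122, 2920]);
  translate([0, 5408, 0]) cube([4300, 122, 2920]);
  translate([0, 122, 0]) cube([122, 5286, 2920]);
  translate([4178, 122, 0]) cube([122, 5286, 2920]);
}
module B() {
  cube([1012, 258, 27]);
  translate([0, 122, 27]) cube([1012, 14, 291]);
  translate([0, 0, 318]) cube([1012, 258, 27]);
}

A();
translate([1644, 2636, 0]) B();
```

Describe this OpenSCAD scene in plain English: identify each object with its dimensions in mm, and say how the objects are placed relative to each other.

A is the wall frame of a small rectangular building: four walls, each 2920 mm tall and 122 mm thick, enclosing a footprint 4300 mm (x) by 5530 mm (y) outside-to-outside, with no floor or roof. The front and back walls (the −y and +y sides) span the full width; the two side walls fit between them.

B is an I-beam lying along x, 1012 mm long. Overall section height 345 mm. Two flanges 258 mm wide (y) and 27 mm thick, one on the floor and one at the top; a web 14 mm thick runs between them, centred on the flange width.

The I-beam sits inside the house frame, centred.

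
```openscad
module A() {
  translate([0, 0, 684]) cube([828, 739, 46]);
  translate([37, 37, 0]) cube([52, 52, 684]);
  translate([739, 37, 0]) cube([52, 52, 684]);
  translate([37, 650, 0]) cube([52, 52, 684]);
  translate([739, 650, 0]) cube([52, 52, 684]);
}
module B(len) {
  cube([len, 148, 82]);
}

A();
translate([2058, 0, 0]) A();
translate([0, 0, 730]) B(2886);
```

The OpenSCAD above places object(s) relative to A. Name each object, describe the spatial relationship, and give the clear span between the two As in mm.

A is a table. B is a beam. A beam spans the tops of two tables. The clear span between the two tables is 1230 mm.

Second table starts at x = 2058; first ends at x = 828; clear span = 2058 − 828 = 1230 mm.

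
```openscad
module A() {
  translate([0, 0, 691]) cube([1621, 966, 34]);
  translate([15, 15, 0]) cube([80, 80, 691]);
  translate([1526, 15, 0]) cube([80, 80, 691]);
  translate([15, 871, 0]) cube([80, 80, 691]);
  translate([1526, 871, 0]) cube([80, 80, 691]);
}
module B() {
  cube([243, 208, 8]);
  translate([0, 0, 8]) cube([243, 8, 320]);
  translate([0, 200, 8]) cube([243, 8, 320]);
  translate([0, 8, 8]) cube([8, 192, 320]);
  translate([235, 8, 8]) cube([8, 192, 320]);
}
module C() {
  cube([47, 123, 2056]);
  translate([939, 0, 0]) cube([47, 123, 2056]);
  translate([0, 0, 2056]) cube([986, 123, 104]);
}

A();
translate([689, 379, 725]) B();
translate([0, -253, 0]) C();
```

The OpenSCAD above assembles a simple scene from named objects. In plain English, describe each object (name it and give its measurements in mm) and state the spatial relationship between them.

A is a rectangular dining table. The top is 1621×966×34 mm with its upper surface at z = 725 mm. It stands on four 80×80 mm square legs, each inset 15 mm from the nearest pair of top edges, running from the floor to the underside of the top.

B is an open-topped rectangular box: outside dimensions 243×208×328 mm, with a uniform wall and base thickness of 8 mm. The base is a full 243×208 slab on the floor; four walls sit on top of the base. The front and back walls (the −y and +y sides) span the full width; the two side walls fit between them.

C is a rectangular door frame: two vertical jambs of 47×123 mm section, 2056 mm tall, with a clear opening 892 mm wide between their inner faces. A header 104 mm tall and 123 mm deep lies on top of the jambs and spans the full outside width.

The open box is on top of the table, centred. The door frame is on the floor beside the table on its −y side.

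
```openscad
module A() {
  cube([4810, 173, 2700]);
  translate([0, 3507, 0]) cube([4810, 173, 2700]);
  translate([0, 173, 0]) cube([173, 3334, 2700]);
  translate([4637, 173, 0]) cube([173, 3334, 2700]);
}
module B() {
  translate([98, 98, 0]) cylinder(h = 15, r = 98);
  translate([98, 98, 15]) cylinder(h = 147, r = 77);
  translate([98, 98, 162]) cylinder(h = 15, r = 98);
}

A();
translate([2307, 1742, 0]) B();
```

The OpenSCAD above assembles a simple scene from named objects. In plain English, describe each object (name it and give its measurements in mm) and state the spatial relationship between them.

A is the wall frame of a small rectangular building: four walls, each 2700 mm tall and 173 mm thick, enclosing a footprint 4810 mm (x) by 3680 mm (y) outside-to-outside, with no floor or roof. The front and back walls (the −y and +y sides) span the full width; the two side walls fit between them.

B is a spool: two coaxial disc flanges of radius 98 mm and thickness 15 mm, joined by a core cylinder of radius 77 mm and height 147 mm. The lower flange rests on z = 0 and the three cylinders share a vertical axis.

The spool sits inside the house frame, centred.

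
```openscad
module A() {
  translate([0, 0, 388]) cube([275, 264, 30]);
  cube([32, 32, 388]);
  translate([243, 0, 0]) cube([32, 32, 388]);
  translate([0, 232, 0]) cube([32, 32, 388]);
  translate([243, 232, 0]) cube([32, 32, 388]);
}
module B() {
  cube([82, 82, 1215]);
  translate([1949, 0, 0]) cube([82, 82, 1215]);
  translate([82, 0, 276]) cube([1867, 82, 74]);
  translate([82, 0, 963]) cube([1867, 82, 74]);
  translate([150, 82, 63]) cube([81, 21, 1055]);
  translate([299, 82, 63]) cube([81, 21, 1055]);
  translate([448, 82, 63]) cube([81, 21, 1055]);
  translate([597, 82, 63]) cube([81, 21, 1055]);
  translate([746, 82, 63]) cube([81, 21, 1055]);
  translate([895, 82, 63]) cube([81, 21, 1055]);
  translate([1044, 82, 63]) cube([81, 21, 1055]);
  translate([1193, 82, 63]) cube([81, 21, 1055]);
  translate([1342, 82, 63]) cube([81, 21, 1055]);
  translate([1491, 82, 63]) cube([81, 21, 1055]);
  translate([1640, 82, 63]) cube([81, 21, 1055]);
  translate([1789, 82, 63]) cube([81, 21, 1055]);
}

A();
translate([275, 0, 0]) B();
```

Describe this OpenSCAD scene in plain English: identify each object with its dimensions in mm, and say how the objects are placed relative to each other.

A is a four-legged stool. The seat is 275×264 mm, 30 mm thick, top at z = 418 mm. It stands on four square legs, each 32×32 mm in cross-section, from z = 0 to the seat underside, each flush with a corner of the seat.

B is a fence section. Two 82×82 mm posts, 1215 mm tall, stand on the floor with a clear span of 1867 mm between their inner faces. Two horizontal rails of 82×74 mm section span the gap between the posts with their undersides at z = 276 mm and z = 963 mm, flush with the posts' −y face. 12 pickets, each 81 mm wide, 21 mm thick and 1055 mm tall, are fixed to the +y face of the rails with their bottoms at z = 63 mm, evenly spaced across the span with equal gaps (rounded down to the nearest mm) at the −x end and between each pair — any rounding remainder accumulates at the +x end.

The fence section is against the stool's +x side, with their −y faces flush.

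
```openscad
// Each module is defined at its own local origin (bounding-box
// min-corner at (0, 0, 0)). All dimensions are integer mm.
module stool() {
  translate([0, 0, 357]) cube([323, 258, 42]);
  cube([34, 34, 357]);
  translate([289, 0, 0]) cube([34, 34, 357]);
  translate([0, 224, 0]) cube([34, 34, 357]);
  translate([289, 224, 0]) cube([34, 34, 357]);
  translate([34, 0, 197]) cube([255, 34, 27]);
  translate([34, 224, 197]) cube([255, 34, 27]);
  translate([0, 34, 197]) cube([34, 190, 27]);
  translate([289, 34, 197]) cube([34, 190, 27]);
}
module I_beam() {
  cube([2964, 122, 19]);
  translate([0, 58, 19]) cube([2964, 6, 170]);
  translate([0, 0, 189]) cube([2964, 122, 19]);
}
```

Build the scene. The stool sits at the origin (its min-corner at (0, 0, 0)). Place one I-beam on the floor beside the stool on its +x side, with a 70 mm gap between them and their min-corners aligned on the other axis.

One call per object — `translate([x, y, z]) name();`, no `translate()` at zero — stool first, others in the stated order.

stool();
translate([393, 0, 0]) I_beam();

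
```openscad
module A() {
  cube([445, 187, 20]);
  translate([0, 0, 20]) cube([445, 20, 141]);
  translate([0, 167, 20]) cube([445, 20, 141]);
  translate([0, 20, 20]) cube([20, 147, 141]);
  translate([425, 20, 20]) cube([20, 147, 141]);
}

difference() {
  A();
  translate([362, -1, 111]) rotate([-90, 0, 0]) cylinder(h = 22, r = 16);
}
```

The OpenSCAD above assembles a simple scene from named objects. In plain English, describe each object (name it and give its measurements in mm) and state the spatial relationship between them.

A is an open storage box with external size 445×187×161 mm and wall thickness 20 mm (the base is also 20 mm thick). The base covers the whole footprint; the four walls stand on the base, with the y-facing walls full-width and the x-facing walls fitting between their inner faces.

The open box has a circular hole of radius 16 mm through its front wall, centred at (x = 362, z = 111).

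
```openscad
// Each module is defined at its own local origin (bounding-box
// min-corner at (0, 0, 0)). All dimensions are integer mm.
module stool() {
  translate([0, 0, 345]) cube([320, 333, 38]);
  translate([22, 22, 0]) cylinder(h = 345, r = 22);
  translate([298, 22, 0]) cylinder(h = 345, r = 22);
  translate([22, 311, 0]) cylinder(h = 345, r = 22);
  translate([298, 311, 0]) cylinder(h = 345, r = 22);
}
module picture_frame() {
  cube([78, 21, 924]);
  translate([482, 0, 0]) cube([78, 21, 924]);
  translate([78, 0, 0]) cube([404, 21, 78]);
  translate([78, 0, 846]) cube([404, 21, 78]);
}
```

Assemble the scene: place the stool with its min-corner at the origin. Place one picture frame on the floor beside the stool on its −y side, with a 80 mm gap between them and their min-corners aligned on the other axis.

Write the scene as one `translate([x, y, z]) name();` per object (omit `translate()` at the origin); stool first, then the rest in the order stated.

stool();
translate([0, -101, 0]) picture_frame();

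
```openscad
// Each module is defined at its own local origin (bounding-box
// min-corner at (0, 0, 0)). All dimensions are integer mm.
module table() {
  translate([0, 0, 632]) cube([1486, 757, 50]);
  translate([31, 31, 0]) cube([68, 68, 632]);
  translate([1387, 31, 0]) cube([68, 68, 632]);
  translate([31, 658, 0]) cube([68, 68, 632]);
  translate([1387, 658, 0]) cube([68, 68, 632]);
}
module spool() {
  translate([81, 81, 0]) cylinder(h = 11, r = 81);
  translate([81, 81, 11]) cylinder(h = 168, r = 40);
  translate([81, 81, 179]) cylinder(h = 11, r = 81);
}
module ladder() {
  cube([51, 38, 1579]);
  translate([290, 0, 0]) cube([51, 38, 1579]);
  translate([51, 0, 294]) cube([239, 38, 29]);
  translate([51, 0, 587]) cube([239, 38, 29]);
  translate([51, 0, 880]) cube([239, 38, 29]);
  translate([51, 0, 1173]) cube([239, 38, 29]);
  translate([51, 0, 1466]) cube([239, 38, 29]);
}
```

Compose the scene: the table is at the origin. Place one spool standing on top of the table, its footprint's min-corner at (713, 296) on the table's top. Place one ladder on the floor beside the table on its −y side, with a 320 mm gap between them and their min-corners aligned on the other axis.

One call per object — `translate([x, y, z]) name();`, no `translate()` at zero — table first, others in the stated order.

table();
translate([713, 296, 682]) spool();
translate([0, -358, 0]) ladder();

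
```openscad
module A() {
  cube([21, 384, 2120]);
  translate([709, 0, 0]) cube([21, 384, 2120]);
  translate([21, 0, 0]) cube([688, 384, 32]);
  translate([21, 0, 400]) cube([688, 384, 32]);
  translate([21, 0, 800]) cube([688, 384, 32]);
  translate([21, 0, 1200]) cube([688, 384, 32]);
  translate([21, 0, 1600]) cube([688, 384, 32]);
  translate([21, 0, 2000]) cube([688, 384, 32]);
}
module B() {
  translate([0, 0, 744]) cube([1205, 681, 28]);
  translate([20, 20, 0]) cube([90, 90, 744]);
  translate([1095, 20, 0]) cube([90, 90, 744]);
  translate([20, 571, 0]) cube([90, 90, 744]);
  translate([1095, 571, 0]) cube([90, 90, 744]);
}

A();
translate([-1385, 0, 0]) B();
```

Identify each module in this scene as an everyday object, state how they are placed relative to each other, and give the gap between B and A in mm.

The table's nearest face is 180 mm from the bookshelf's −x face.

A is a bookshelf. B is a table. The table is on the floor beside the bookshelf on its −x side. The gap between the table and the bookshelf is 180 mm.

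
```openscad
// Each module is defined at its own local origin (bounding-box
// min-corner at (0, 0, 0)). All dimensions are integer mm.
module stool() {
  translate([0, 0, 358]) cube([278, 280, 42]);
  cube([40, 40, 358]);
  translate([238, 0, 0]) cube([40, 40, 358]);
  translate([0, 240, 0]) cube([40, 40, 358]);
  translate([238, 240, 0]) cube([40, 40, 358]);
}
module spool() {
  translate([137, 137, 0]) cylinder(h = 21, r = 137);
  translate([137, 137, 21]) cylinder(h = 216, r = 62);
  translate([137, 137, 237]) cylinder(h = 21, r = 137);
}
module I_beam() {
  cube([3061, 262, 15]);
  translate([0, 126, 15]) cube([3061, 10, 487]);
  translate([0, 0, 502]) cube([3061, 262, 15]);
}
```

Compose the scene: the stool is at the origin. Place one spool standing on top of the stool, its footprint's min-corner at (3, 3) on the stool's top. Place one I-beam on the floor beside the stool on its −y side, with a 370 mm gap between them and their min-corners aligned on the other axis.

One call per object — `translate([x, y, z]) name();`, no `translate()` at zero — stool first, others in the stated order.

stool();
translate([3, 3, 400]) spool();
translate([0, -632, 0]) I_beam();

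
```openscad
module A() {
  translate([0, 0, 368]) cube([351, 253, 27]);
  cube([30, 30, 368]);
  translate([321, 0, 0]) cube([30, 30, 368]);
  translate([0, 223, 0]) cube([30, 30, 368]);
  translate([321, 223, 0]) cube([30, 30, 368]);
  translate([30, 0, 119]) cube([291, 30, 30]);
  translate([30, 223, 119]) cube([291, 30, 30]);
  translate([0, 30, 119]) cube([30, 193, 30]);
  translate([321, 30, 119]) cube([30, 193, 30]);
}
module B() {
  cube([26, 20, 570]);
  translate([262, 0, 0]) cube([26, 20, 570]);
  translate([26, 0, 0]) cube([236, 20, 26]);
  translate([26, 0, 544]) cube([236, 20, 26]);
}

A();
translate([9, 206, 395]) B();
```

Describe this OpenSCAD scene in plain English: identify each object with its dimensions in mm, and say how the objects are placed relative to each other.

A is a four-legged stool. The seat is a 351×253×27 mm slab whose top surface is at z = 395 mm; four square legs, each 30×30 mm in cross-section, run from the floor (z = 0) to the underside of the seat, each flush with a corner of the seat. Four stretchers, 30 mm wide and 30 mm tall, connect adjacent legs with their undersides at z = 119 mm, each running between the inner faces of the legs it joins and aligned with the legs' outer faces on the other axis.

B is a rectangular picture frame lying in the x–z plane (depth along y). The opening is 236 mm wide (x) by 518 mm tall (z), surrounded by a border 26 mm wide on all four sides. The frame is 20 mm deep and is made of two full-height vertical stiles with two horizontal rails fitted between them.

The picture frame is on top of the stool.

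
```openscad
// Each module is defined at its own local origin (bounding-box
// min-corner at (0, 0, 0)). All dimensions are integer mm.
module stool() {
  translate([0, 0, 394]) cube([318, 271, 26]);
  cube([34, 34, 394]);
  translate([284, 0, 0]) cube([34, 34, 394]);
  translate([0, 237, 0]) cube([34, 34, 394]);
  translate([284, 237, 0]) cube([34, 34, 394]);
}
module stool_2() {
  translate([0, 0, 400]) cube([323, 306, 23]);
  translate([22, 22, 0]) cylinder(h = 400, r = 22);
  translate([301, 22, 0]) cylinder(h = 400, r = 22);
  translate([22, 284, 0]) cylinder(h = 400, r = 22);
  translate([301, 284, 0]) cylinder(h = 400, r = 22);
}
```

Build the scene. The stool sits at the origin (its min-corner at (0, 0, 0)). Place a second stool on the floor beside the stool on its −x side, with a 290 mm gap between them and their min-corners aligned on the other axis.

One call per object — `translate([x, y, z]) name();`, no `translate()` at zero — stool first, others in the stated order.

stool();
translate([-613, 0, 0]) stool_2();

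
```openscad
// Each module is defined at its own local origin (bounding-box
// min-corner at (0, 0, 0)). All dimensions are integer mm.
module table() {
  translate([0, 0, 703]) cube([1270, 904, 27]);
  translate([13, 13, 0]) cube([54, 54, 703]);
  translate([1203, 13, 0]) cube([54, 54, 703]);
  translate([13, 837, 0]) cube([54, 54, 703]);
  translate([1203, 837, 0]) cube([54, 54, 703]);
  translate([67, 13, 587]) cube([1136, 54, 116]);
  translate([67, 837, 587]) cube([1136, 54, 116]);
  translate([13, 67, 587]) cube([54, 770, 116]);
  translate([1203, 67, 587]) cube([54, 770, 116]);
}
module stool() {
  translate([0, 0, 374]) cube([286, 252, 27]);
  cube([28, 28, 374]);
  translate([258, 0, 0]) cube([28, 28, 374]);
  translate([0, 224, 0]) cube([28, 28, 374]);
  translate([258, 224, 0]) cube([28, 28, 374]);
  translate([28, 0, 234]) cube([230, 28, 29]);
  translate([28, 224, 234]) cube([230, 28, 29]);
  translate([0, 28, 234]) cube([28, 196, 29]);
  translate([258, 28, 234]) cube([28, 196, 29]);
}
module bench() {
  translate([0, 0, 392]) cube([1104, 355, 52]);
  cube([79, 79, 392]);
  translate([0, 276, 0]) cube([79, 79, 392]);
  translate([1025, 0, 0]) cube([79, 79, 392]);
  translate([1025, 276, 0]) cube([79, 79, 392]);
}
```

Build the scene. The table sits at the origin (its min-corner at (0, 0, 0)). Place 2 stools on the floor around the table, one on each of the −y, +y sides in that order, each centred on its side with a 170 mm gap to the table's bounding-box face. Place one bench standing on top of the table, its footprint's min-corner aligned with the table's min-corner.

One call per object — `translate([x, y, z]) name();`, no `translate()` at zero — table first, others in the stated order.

table();
translate([492, -422, 0]) stool();
translate([492, 1074, 0]) stool();
translate([0, 0, 730]) bench();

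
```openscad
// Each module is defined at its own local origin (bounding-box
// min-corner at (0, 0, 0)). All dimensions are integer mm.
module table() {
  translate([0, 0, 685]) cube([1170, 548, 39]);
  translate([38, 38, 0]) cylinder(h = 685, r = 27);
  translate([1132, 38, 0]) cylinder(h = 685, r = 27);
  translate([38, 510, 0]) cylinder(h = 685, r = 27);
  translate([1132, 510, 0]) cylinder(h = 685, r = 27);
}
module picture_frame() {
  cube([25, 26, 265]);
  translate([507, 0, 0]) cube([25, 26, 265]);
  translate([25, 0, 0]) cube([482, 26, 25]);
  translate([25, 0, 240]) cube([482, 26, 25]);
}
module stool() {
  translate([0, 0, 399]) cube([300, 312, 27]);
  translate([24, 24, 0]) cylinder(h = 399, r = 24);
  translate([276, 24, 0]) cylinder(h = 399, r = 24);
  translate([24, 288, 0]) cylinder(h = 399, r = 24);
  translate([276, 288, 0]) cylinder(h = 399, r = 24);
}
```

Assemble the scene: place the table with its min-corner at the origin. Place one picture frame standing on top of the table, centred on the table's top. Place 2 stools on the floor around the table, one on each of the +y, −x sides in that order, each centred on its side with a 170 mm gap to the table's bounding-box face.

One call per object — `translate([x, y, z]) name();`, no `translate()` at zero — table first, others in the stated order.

table();
translate([319, 261, 724]) picture_frame();
translate([435, 718, 0]) stool();
translate([-470, 118, 0]) stool();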